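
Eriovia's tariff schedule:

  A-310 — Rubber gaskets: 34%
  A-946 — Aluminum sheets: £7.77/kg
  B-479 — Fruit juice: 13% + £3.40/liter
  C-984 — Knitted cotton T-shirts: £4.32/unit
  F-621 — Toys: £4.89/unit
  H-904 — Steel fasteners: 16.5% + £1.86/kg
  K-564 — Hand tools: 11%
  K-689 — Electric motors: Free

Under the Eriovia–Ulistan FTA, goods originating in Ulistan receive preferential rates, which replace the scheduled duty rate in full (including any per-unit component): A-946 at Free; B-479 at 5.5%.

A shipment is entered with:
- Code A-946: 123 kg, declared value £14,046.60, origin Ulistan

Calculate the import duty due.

£0.00

Line 1 (A-946, Ulistan, 123 kg, £14,046.60):
Base rate for A-946 is £7.77/kg.
Origin Ulistan qualifies under the Eriovia–Ulistan agreement and A-946 is covered: preferential rate Free applies instead.
Duty = £14,046.60 × 0% = £0.00.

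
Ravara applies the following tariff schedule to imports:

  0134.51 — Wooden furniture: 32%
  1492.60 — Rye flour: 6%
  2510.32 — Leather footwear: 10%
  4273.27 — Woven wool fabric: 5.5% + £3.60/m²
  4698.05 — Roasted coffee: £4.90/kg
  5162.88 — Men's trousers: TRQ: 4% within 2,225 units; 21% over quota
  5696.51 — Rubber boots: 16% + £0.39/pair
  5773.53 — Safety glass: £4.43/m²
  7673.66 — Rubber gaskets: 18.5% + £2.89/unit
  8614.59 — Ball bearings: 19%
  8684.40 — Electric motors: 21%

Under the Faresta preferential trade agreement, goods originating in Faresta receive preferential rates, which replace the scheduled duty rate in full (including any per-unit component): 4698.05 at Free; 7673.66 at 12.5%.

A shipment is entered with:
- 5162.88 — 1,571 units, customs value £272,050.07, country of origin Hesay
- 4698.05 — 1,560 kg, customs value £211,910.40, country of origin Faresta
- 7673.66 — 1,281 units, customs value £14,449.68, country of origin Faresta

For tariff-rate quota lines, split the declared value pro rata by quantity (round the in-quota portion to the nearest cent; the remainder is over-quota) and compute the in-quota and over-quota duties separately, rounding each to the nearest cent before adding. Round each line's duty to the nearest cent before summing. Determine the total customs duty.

Line 1 (5162.88, Hesay, 1,571 units, £272,050.07):
Code 5162.88 is under a tariff-rate quota (threshold 2,225 units). Quantity 1,571 units is within the quota, so the in-quota rate 4% applies to the full value.
Duty = £272,050.07 × 4% = £10,882.00.
Line 2 (4698.05, Faresta, 1,560 kg, £211,910.40):
Base rate for 4698.05 is £4.90/kg.
Origin Faresta qualifies under the Ravara–Faresta agreement and 4698.05 is covered: preferential rate Free applies instead.
Duty = £211,910.40 × 0% = £0.00.
Line 3 (7673.66, Faresta, 1,281 units, £14,449.68):
Base rate for 7673.66 is 18.5% + £2.89/unit.
Origin Faresta qualifies under the Ravara–Faresta agreement and 7673.66 is covered: preferential rate 12.5% applies instead.
Duty = £14,449.68 × 12.5% = £1,806.21.
Total = £10,882.00 + £0.00 + £1,806.21 = £12,688.21.

£12,688.21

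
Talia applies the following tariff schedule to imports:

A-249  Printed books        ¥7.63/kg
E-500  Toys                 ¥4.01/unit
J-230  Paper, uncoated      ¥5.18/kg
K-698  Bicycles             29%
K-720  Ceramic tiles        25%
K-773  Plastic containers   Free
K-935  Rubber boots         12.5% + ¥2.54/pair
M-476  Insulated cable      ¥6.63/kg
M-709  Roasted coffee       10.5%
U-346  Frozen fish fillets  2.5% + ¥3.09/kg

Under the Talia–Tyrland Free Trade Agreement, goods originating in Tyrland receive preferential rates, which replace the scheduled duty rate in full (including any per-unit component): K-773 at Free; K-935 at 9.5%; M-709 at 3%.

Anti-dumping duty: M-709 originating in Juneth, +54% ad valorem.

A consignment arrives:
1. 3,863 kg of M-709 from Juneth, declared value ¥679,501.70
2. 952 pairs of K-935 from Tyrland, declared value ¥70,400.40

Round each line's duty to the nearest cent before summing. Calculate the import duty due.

¥444,966.64

Line 1 (M-709, Juneth, 3,863 kg, ¥679,501.70):
Base rate for M-709 is 10.5%.
M-709 has an FTA preferential rate, but origin Juneth is not Tyrland; base rate stands.
Additional duty on M-709 from Juneth: +54%. Applied ad valorem rate: 10.5% + 54% = 64.5%.
Duty = ¥679,501.70 × 64.5% = ¥438,278.60.
Line 2 (K-935, Tyrland, 952 pairs, ¥70,400.40):
Base rate for K-935 is 12.5% + ¥2.54/pair.
Origin Tyrland qualifies under the Talia–Tyrland agreement and K-935 is covered: preferential rate 9.5% applies instead.
Duty = ¥70,400.40 × 9.5% = ¥6,688.04.
Total = ¥438,278.60 + ¥6,688.04 = ¥444,966.64.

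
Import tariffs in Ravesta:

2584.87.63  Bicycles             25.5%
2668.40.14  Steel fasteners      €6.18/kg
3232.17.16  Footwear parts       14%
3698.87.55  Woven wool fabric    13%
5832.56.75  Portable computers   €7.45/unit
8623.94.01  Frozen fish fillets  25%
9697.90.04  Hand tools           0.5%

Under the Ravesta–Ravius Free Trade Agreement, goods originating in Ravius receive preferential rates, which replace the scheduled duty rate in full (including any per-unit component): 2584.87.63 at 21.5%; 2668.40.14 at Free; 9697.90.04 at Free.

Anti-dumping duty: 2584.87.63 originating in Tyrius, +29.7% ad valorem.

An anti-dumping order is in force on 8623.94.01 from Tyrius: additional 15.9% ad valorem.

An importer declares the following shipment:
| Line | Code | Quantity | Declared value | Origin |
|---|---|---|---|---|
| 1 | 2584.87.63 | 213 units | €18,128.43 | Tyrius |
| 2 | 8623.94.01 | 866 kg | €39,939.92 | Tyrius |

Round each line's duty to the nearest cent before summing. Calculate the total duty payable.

Line 1 (2584.87.63, Tyrius, 213 units, €18,128.43):
Base rate for 2584.87.63 is 25.5%.
2584.87.63 has an FTA preferential rate, but origin Tyrius is not Ravius; base rate stands.
Additional duty on 2584.87.63 from Tyrius: +29.7%. Applied ad valorem rate: 25.5% + 29.7% = 55.2%.
Duty = €18,128.43 × 55.2% = €10,006.89.
Line 2 (8623.94.01, Tyrius, 866 kg, €39,939.92):
Base rate for 8623.94.01 is 25%.
Additional duty on 8623.94.01 from Tyrius: +15.9%. Applied ad valorem rate: 25% + 15.9% = 40.9%.
Duty = €39,939.92 × 40.9% = €16,335.43.
Total = €10,006.89 + €16,335.43 = €26,342.32.

€26,342.32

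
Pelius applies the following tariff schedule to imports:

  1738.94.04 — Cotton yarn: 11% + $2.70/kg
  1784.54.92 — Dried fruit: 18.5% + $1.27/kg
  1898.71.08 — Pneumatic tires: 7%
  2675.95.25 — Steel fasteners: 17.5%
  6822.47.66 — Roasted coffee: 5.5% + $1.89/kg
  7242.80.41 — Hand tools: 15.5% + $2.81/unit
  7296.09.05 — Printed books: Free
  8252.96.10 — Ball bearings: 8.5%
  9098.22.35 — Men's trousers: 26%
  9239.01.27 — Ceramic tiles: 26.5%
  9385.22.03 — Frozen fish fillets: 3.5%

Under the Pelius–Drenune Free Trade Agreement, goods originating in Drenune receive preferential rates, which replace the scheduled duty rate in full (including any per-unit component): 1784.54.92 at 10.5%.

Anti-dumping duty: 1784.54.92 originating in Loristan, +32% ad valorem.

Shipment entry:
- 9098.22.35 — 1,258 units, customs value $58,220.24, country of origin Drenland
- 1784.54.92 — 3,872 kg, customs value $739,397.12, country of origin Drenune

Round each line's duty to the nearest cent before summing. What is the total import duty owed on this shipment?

Line 1 (9098.22.35, Drenland, 1,258 units, $58,220.24):
Base rate for 9098.22.35 is 26%.
Duty = $58,220.24 × 26% = $15,137.26.
Line 2 (1784.54.92, Drenune, 3,872 kg, $739,397.12):
Base rate for 1784.54.92 is 18.5% + $1.27/kg.
Origin Drenune qualifies under the Pelius–Drenune agreement and 1784.54.92 is covered: preferential rate 10.5% applies instead.
The additional-duty order on 1784.54.92 targets Loristan, not Drenune; it does not apply.
Duty = $739,397.12 × 10.5% = $77,636.70.
Total = $15,137.26 + $77,636.70 = $92,773.96.

$92,773.96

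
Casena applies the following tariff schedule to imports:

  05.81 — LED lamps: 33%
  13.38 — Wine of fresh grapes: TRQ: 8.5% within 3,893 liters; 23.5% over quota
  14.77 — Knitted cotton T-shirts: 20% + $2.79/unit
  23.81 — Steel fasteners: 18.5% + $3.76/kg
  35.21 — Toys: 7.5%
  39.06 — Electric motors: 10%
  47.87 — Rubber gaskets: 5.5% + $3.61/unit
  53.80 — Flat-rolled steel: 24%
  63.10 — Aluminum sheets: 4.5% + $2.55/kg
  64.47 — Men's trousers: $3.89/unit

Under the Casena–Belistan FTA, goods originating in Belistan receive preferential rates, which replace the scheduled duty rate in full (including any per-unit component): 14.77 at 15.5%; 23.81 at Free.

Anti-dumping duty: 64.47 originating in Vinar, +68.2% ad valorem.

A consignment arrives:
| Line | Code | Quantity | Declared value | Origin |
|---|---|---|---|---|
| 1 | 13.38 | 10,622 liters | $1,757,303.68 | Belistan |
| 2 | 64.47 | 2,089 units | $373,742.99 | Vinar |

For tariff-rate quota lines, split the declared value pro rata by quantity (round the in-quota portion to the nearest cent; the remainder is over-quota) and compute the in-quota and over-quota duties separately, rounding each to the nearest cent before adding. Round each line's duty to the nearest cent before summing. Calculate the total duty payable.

$579,376.60

Line 1 (13.38, Belistan, 10,622 liters, $1,757,303.68):
Code 13.38 is under a tariff-rate quota (threshold 3,893 liters). In-quota: 3,893 liters at 8.5%; over-quota: 6,729 liters at 23.5%.
Pro-rata value split: in-quota = $1,757,303.68 × 3,893/10,622 = $644,057.92; over-quota = $1,757,303.68 − $644,057.92 = $1,113,245.76.
In-quota duty = $644,057.92 × 8.5% = $54,744.92. Over-quota duty = $1,113,245.76 × 23.5% = $261,612.75.
Line duty = $54,744.92 + $261,612.75 = $316,357.67.
Line 2 (64.47, Vinar, 2,089 units, $373,742.99):
Base rate for 64.47 is $3.89/unit.
Additional duty on 64.47 from Vinar: +68.2% ad valorem. Applied ad valorem rate = 68.2%.
Duty = $373,742.99 × 68.2% + 2,089 × $3.89 = $263,018.93.
Total = $316,357.67 + $263,018.93 = $579,376.60.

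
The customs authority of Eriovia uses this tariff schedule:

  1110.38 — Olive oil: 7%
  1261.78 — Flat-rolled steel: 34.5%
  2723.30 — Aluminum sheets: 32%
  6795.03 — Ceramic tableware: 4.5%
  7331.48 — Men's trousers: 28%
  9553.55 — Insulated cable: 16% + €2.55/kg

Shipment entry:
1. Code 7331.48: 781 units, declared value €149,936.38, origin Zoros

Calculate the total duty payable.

Line 1 (7331.48, Zoros, 781 units, €149,936.38):
Base rate for 7331.48 is 28%.
Duty = €149,936.38 × 28% = €41,982.19.

€41,982.19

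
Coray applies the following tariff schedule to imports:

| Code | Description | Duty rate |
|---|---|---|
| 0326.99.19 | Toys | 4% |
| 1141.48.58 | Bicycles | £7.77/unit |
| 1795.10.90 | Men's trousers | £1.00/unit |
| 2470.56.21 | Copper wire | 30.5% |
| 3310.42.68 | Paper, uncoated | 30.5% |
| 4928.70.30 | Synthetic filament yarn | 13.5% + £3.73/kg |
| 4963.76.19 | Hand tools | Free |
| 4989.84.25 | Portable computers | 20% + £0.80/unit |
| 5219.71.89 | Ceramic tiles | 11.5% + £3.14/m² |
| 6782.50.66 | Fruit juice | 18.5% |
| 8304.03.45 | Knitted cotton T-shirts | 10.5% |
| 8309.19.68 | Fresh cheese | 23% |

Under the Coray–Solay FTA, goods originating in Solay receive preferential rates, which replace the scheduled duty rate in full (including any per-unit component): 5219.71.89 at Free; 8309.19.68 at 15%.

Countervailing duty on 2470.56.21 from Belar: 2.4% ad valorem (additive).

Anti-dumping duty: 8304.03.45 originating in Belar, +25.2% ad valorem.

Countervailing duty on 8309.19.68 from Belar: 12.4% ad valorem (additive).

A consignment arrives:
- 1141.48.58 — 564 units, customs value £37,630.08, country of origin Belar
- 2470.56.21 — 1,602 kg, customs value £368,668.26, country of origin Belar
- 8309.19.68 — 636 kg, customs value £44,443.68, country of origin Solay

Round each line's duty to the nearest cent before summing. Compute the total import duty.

£132,340.69

Line 1 (1141.48.58, Belar, 564 units, £37,630.08):
Base rate for 1141.48.58 is £7.77/unit.
Duty = 564 × £7.77 = £4,382.28.
Line 2 (2470.56.21, Belar, 1,602 kg, £368,668.26):
Base rate for 2470.56.21 is 30.5%.
Additional duty on 2470.56.21 from Belar: +2.4%. Applied ad valorem rate: 30.5% + 2.4% = 32.9%.
Duty = £368,668.26 × 32.9% = £121,291.86.
Line 3 (8309.19.68, Solay, 636 kg, £44,443.68):
Base rate for 8309.19.68 is 23%.
Origin Solay qualifies under the Coray–Solay agreement and 8309.19.68 is covered: preferential rate 15% applies instead.
The additional-duty order on 8309.19.68 targets Belar, not Solay; it does not apply.
Duty = £44,443.68 × 15% = £6,666.55.
Total = £4,382.28 + £121,291.86 + £6,666.55 = £132,340.69.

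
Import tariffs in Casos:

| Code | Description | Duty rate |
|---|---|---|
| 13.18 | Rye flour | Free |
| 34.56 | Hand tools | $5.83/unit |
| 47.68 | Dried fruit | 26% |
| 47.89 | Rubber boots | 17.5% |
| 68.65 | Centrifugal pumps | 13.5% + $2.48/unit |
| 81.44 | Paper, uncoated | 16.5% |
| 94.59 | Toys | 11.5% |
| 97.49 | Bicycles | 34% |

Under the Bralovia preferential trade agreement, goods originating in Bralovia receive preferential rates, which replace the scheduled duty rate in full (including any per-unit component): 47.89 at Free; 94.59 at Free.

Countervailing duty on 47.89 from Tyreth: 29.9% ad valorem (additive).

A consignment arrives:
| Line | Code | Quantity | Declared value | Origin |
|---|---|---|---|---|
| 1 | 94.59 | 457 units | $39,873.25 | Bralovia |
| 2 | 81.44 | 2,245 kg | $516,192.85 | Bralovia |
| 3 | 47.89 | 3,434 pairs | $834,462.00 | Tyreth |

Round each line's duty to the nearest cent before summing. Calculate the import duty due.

Line 1 (94.59, Bralovia, 457 units, $39,873.25):
Base rate for 94.59 is 11.5%.
Origin Bralovia qualifies under the Casos–Bralovia agreement and 94.59 is covered: preferential rate Free applies instead.
Duty = $39,873.25 × 0% = $0.00.
Line 2 (81.44, Bralovia, 2,245 kg, $516,192.85):
Base rate for 81.44 is 16.5%.
Origin Bralovia is the FTA partner but 81.44 is not on the preference list; base rate stands.
Duty = $516,192.85 × 16.5% = $85,171.82.
Line 3 (47.89, Tyreth, 3,434 pairs, $834,462.00):
Base rate for 47.89 is 17.5%.
47.89 has an FTA preferential rate, but origin Tyreth is not Bralovia; base rate stands.
Additional duty on 47.89 from Tyreth: +29.9%. Applied ad valorem rate: 17.5% + 29.9% = 47.4%.
Duty = $834,462.00 × 47.4% = $395,534.99.
Total = $0.00 + $85,171.82 + $395,534.99 = $480,706.81.

$480,706.81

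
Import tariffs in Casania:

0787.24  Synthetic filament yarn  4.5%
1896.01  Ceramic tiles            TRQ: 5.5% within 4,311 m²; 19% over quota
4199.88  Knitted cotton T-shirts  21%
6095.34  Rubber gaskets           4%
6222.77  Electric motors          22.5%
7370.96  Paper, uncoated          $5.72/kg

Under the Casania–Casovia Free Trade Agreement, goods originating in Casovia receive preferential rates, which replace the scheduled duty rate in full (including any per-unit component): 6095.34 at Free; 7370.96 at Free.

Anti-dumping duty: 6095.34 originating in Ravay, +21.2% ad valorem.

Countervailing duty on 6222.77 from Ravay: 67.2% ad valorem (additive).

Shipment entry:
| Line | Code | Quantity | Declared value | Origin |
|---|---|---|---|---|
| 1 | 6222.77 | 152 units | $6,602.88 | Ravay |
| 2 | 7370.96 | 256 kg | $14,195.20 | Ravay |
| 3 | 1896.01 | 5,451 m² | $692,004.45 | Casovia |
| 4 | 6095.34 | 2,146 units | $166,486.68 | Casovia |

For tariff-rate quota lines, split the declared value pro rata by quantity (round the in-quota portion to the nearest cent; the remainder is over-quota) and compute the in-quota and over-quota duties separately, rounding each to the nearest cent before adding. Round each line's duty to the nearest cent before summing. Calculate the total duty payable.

$64,984.95

Line 1 (6222.77, Ravay, 152 units, $6,602.88):
Base rate for 6222.77 is 22.5%.
Additional duty on 6222.77 from Ravay: +67.2%. Applied ad valorem rate: 22.5% + 67.2% = 89.7%.
Duty = $6,602.88 × 89.7% = $5,922.78.
Line 2 (7370.96, Ravay, 256 kg, $14,195.20):
Base rate for 7370.96 is $5.72/kg.
7370.96 has an FTA preferential rate, but origin Ravay is not Casovia; base rate stands.
Duty = 256 × $5.72 = $1,464.32.
Line 3 (1896.01, Casovia, 5,451 m², $692,004.45):
Code 1896.01 is under a tariff-rate quota (threshold 4,311 m²). In-quota: 4,311 m² at 5.5%; over-quota: 1,140 m² at 19%.
Pro-rata value split: in-quota = $692,004.45 × 4,311/5,451 = $547,281.45; over-quota = $692,004.45 − $547,281.45 = $144,723.00.
In-quota duty = $547,281.45 × 5.5% = $30,100.48. Over-quota duty = $144,723.00 × 19% = $27,497.37.
Line duty = $30,100.48 + $27,497.37 = $57,597.85.
Line 4 (6095.34, Casovia, 2,146 units, $166,486.68):
Base rate for 6095.34 is 4%.
Origin Casovia qualifies under the Casania–Casovia agreement and 6095.34 is covered: preferential rate Free applies instead.
The additional-duty order on 6095.34 targets Ravay, not Casovia; it does not apply.
Duty = $166,486.68 × 0% = $0.00.
Total = $5,922.78 + $1,464.32 + $57,597.85 + $0.00 = $64,984.95.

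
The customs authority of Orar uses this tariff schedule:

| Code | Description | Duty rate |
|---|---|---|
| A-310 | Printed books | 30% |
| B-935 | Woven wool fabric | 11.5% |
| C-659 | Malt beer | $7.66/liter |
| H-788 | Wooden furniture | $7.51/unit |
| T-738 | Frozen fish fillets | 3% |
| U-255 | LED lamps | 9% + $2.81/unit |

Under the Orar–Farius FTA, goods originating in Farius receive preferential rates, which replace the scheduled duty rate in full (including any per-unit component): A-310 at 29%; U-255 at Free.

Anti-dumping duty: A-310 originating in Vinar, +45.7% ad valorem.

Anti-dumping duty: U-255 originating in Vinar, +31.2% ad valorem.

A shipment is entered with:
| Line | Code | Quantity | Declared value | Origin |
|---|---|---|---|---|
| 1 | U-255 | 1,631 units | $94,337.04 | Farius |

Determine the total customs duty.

$0.00

Line 1 (U-255, Farius, 1,631 units, $94,337.04):
Base rate for U-255 is 9% + $2.81/unit.
Origin Farius qualifies under the Orar–Farius agreement and U-255 is covered: preferential rate Free applies instead.
The additional-duty order on U-255 targets Vinar, not Farius; it does not apply.
Duty = $94,337.04 × 0% = $0.00.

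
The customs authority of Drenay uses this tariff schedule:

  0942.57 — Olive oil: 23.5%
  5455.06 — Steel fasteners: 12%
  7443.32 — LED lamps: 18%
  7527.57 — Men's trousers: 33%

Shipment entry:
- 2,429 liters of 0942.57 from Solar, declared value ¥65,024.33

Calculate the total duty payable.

¥15,280.72

Line 1 (0942.57, Solar, 2,429 liters, ¥65,024.33):
Base rate for 0942.57 is 23.5%.
Duty = ¥65,024.33 × 23.5% = ¥15,280.72.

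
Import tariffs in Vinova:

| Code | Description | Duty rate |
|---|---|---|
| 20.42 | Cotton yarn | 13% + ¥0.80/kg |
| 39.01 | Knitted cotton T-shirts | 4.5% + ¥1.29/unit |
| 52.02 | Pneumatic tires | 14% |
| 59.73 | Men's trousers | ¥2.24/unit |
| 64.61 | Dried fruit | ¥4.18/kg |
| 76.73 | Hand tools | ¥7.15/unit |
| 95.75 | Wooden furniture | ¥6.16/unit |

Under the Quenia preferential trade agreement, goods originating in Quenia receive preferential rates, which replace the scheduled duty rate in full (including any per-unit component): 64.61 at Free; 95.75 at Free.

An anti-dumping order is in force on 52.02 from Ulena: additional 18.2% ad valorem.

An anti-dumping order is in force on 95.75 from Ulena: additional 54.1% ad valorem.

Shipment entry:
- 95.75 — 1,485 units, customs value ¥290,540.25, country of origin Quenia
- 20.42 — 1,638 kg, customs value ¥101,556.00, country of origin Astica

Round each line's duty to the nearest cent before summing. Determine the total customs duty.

Line 1 (95.75, Quenia, 1,485 units, ¥290,540.25):
Base rate for 95.75 is ¥6.16/unit.
Origin Quenia qualifies under the Vinova–Quenia agreement and 95.75 is covered: preferential rate Free applies instead.
The additional-duty order on 95.75 targets Ulena, not Quenia; it does not apply.
Duty = ¥290,540.25 × 0% = ¥0.00.
Line 2 (20.42, Astica, 1,638 kg, ¥101,556.00):
Base rate for 20.42 is 13% + ¥0.80/kg.
Duty = ¥101,556.00 × 13% + 1,638 × ¥0.80 = ¥14,512.68.
Total = ¥0.00 + ¥14,512.68 = ¥14,512.68.

¥14,512.68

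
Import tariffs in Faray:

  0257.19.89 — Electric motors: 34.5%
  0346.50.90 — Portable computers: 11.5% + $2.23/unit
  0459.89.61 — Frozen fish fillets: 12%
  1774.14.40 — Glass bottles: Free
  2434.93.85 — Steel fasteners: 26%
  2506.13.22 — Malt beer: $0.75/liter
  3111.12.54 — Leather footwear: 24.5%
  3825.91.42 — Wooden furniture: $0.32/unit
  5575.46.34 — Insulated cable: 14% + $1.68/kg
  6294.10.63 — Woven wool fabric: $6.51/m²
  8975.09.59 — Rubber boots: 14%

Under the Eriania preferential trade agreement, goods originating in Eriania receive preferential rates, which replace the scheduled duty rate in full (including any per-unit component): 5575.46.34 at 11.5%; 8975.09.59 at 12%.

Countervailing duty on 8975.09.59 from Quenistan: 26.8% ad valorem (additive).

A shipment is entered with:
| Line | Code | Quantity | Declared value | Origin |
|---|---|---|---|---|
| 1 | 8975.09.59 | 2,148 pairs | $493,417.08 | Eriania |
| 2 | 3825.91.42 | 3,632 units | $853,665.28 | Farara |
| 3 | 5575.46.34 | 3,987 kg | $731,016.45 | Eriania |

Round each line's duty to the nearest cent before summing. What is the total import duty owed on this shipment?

$144,439.18

Line 1 (8975.09.59, Eriania, 2,148 pairs, $493,417.08):
Base rate for 8975.09.59 is 14%.
Origin Eriania qualifies under the Faray–Eriania agreement and 8975.09.59 is covered: preferential rate 12% applies instead.
The additional-duty order on 8975.09.59 targets Quenistan, not Eriania; it does not apply.
Duty = $493,417.08 × 12% = $59,210.05.
Line 2 (3825.91.42, Farara, 3,632 units, $853,665.28):
Base rate for 3825.91.42 is $0.32/unit.
Duty = 3,632 × $0.32 = $1,162.24.
Line 3 (5575.46.34, Eriania, 3,987 kg, $731,016.45):
Base rate for 5575.46.34 is 14% + $1.68/kg.
Origin Eriania qualifies under the Faray–Eriania agreement and 5575.46.34 is covered: preferential rate 11.5% applies instead.
Duty = $731,016.45 × 11.5% = $84,066.89.
Total = $59,210.05 + $1,162.24 + $84,066.89 = $144,439.18.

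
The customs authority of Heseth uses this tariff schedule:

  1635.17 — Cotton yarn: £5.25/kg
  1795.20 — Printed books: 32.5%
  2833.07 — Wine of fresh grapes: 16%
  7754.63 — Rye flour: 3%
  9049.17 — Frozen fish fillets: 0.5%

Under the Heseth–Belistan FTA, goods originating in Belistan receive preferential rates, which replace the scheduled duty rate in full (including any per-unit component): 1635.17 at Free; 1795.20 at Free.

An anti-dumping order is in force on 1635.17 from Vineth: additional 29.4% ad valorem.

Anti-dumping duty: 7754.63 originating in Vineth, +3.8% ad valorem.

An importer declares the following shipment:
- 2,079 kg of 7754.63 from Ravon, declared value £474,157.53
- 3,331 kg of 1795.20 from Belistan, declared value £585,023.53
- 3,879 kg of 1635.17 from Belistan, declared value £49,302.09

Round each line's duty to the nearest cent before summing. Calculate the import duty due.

Line 1 (7754.63, Ravon, 2,079 kg, £474,157.53):
Base rate for 7754.63 is 3%.
The additional-duty order on 7754.63 targets Vineth, not Ravon; it does not apply.
Duty = £474,157.53 × 3% = £14,224.73.
Line 2 (1795.20, Belistan, 3,331 kg, £585,023.53):
Base rate for 1795.20 is 32.5%.
Origin Belistan qualifies under the Heseth–Belistan agreement and 1795.20 is covered: preferential rate Free applies instead.
Duty = £585,023.53 × 0% = £0.00.
Line 3 (1635.17, Belistan, 3,879 kg, £49,302.09):
Base rate for 1635.17 is £5.25/kg.
Origin Belistan qualifies under the Heseth–Belistan agreement and 1635.17 is covered: preferential rate Free applies instead.
The additional-duty order on 1635.17 targets Vineth, not Belistan; it does not apply.
Duty = £49,302.09 × 0% = £0.00.
Total = £14,224.73 + £0.00 + £0.00 = £14,224.73.

£14,224.73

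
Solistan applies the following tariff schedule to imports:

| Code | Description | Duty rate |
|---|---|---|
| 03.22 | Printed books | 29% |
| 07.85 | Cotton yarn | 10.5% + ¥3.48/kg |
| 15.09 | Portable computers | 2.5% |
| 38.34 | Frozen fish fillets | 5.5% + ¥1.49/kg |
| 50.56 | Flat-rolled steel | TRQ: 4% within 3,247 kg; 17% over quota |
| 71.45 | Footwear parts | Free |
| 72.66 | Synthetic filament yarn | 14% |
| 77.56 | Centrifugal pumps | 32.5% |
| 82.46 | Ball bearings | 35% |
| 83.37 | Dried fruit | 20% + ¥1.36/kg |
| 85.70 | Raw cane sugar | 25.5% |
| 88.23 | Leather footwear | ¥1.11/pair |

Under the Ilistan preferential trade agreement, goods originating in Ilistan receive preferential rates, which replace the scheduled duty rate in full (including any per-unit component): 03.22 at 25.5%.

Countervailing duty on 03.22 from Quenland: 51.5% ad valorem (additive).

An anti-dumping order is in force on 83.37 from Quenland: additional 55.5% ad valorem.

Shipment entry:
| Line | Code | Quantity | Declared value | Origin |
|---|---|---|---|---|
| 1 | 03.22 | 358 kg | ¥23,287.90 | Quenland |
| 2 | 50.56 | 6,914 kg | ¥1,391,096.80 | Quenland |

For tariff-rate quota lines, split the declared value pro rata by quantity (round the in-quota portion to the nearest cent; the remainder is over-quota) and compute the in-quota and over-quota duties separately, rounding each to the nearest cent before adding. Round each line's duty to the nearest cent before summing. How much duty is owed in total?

Line 1 (03.22, Quenland, 358 kg, ¥23,287.90):
Base rate for 03.22 is 29%.
03.22 has an FTA preferential rate, but origin Quenland is not Ilistan; base rate stands.
Additional duty on 03.22 from Quenland: +51.5%. Applied ad valorem rate: 29% + 51.5% = 80.5%.
Duty = ¥23,287.90 × 80.5% = ¥18,746.76.
Line 2 (50.56, Quenland, 6,914 kg, ¥1,391,096.80):
Code 50.56 is under a tariff-rate quota (threshold 3,247 kg). In-quota: 3,247 kg at 4%; over-quota: 3,667 kg at 17%.
Pro-rata value split: in-quota = ¥1,391,096.80 × 3,247/6,914 = ¥653,296.40; over-quota = ¥1,391,096.80 − ¥653,296.40 = ¥737,800.40.
In-quota duty = ¥653,296.40 × 4% = ¥26,131.86. Over-quota duty = ¥737,800.40 × 17% = ¥125,426.07.
Line duty = ¥26,131.86 + ¥125,426.07 = ¥151,557.93.
Total = ¥18,746.76 + ¥151,557.93 = ¥170,304.69.

¥170,304.69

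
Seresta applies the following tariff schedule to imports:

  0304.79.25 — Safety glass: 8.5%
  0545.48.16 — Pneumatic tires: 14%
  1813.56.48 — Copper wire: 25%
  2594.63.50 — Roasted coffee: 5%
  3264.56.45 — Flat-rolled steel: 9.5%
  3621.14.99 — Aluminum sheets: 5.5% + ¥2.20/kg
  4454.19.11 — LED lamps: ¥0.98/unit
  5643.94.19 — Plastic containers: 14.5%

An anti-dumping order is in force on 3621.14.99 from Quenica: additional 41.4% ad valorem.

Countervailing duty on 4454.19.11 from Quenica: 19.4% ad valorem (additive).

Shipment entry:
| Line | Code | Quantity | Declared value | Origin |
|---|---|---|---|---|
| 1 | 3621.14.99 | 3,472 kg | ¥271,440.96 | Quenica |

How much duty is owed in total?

Line 1 (3621.14.99, Quenica, 3,472 kg, ¥271,440.96):
Base rate for 3621.14.99 is 5.5% + ¥2.20/kg.
Additional duty on 3621.14.99 from Quenica: +41.4%. Applied ad valorem rate: 5.5% + 41.4% = 46.9%.
Duty = ¥271,440.96 × 46.9% + 3,472 × ¥2.20 = ¥134,944.21.

¥134,944.21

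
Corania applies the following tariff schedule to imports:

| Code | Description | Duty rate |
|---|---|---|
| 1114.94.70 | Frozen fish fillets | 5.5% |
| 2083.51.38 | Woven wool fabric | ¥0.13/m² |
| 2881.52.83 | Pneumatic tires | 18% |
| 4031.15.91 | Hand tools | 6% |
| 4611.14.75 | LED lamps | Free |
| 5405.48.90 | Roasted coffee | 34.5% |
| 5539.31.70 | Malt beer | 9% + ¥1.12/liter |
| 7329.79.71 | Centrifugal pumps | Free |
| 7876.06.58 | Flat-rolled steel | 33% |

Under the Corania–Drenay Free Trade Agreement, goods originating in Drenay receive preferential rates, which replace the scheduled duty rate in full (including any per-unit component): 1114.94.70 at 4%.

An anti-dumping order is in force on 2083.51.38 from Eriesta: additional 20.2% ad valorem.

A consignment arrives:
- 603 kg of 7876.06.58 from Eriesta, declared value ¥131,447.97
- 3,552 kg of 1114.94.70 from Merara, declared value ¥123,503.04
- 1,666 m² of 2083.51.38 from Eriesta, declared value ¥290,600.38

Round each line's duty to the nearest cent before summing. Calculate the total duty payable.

Line 1 (7876.06.58, Eriesta, 603 kg, ¥131,447.97):
Base rate for 7876.06.58 is 33%.
Duty = ¥131,447.97 × 33% = ¥43,377.83.
Line 2 (1114.94.70, Merara, 3,552 kg, ¥123,503.04):
Base rate for 1114.94.70 is 5.5%.
1114.94.70 has an FTA preferential rate, but origin Merara is not Drenay; base rate stands.
Duty = ¥123,503.04 × 5.5% = ¥6,792.67.
Line 3 (2083.51.38, Eriesta, 1,666 m², ¥290,600.38):
Base rate for 2083.51.38 is ¥0.13/m².
Additional duty on 2083.51.38 from Eriesta: +20.2% ad valorem. Applied ad valorem rate = 20.2%.
Duty = ¥290,600.38 × 20.2% + 1,666 × ¥0.13 = ¥58,917.86.
Total = ¥43,377.83 + ¥6,792.67 + ¥58,917.86 = ¥109,088.36.

¥109,088.36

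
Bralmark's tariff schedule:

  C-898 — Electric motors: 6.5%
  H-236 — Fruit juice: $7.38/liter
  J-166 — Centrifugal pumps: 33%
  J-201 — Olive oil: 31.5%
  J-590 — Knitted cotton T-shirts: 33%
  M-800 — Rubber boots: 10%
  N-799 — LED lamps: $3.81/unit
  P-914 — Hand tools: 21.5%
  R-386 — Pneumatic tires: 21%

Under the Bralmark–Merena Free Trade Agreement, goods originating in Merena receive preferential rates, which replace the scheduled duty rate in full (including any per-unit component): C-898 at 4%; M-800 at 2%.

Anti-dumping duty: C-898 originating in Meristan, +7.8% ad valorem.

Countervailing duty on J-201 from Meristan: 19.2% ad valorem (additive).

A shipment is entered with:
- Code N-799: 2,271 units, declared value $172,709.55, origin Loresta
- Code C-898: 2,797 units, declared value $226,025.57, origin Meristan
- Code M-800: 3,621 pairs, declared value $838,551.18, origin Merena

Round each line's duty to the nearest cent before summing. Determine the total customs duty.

Line 1 (N-799, Loresta, 2,271 units, $172,709.55):
Base rate for N-799 is $3.81/unit.
Duty = 2,271 × $3.81 = $8,652.51.
Line 2 (C-898, Meristan, 2,797 units, $226,025.57):
Base rate for C-898 is 6.5%.
C-898 has an FTA preferential rate, but origin Meristan is not Merena; base rate stands.
Additional duty on C-898 from Meristan: +7.8%. Applied ad valorem rate: 6.5% + 7.8% = 14.3%.
Duty = $226,025.57 × 14.3% = $32,321.66.
Line 3 (M-800, Merena, 3,621 pairs, $838,551.18):
Base rate for M-800 is 10%.
Origin Merena qualifies under the Bralmark–Merena agreement and M-800 is covered: preferential rate 2% applies instead.
Duty = $838,551.18 × 2% = $16,771.02.
Total = $8,652.51 + $32,321.66 + $16,771.02 = $57,745.19.

$57,745.19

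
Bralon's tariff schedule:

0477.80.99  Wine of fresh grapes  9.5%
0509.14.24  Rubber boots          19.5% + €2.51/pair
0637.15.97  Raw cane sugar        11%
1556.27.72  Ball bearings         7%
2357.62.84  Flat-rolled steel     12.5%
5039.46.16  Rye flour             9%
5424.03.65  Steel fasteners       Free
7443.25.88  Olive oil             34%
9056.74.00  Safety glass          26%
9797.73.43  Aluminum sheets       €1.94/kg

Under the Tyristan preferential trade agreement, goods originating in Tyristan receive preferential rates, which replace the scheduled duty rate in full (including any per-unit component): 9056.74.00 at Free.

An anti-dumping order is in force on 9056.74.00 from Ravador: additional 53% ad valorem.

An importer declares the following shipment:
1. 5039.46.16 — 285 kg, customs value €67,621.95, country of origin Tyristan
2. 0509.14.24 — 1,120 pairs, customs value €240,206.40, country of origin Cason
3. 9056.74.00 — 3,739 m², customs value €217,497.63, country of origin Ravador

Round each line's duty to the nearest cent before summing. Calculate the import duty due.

€227,560.56

Line 1 (5039.46.16, Tyristan, 285 kg, €67,621.95):
Base rate for 5039.46.16 is 9%.
Origin Tyristan is the FTA partner but 5039.46.16 is not on the preference list; base rate stands.
Duty = €67,621.95 × 9% = €6,085.98.
Line 2 (0509.14.24, Cason, 1,120 pairs, €240,206.40):
Base rate for 0509.14.24 is 19.5% + €2.51/pair.
Duty = €240,206.40 × 19.5% + 1,120 × €2.51 = €49,651.45.
Line 3 (9056.74.00, Ravador, 3,739 m², €217,497.63):
Base rate for 9056.74.00 is 26%.
9056.74.00 has an FTA preferential rate, but origin Ravador is not Tyristan; base rate stands.
Additional duty on 9056.74.00 from Ravador: +53%. Applied ad valorem rate: 26% + 53% = 79%.
Duty = €217,497.63 × 79% = €171,823.13.
Total = €6,085.98 + €49,651.45 + €171,823.13 = €227,560.56.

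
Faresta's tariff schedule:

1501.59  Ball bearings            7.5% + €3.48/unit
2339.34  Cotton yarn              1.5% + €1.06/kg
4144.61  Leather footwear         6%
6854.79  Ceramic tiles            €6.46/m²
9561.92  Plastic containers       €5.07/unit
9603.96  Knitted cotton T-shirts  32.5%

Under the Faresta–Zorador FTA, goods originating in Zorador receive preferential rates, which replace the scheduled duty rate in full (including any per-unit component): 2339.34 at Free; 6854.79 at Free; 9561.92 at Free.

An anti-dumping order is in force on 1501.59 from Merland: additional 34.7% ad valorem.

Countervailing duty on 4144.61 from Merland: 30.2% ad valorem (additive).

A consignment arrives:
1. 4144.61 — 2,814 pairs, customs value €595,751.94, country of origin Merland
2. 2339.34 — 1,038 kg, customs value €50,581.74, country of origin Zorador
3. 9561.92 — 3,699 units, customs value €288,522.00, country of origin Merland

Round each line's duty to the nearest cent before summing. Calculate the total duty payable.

€234,416.13

Line 1 (4144.61, Merland, 2,814 pairs, €595,751.94):
Base rate for 4144.61 is 6%.
Additional duty on 4144.61 from Merland: +30.2%. Applied ad valorem rate: 6% + 30.2% = 36.2%.
Duty = €595,751.94 × 36.2% = €215,662.20.
Line 2 (2339.34, Zorador, 1,038 kg, €50,581.74):
Base rate for 2339.34 is 1.5% + €1.06/kg.
Origin Zorador qualifies under the Faresta–Zorador agreement and 2339.34 is covered: preferential rate Free applies instead.
Duty = €50,581.74 × 0% = €0.00.
Line 3 (9561.92, Merland, 3,699 units, €288,522.00):
Base rate for 9561.92 is €5.07/unit.
9561.92 has an FTA preferential rate, but origin Merland is not Zorador; base rate stands.
Duty = 3,699 × €5.07 = €18,753.93.
Total = €215,662.20 + €0.00 + €18,753.93 = €234,416.13.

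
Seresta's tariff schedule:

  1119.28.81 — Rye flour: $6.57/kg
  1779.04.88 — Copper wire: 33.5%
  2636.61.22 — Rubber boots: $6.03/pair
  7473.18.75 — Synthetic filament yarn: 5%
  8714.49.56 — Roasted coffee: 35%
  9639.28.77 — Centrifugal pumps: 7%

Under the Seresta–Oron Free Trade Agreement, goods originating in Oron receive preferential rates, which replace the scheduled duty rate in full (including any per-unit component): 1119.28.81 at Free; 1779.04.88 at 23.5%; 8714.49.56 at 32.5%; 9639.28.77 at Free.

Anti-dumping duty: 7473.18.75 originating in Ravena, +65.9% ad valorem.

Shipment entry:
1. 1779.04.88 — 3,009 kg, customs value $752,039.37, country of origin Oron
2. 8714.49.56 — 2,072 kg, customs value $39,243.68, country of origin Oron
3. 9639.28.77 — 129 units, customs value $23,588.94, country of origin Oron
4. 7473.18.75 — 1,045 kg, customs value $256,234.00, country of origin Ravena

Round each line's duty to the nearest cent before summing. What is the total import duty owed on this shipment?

Line 1 (1779.04.88, Oron, 3,009 kg, $752,039.37):
Base rate for 1779.04.88 is 33.5%.
Origin Oron qualifies under the Seresta–Oron agreement and 1779.04.88 is covered: preferential rate 23.5% applies instead.
Duty = $752,039.37 × 23.5% = $176,729.25.
Line 2 (8714.49.56, Oron, 2,072 kg, $39,243.68):
Base rate for 8714.49.56 is 35%.
Origin Oron qualifies under the Seresta–Oron agreement and 8714.49.56 is covered: preferential rate 32.5% applies instead.
Duty = $39,243.68 × 32.5% = $12,754.20.
Line 3 (9639.28.77, Oron, 129 units, $23,588.94):
Base rate for 9639.28.77 is 7%.
Origin Oron qualifies under the Seresta–Oron agreement and 9639.28.77 is covered: preferential rate Free applies instead.
Duty = $23,588.94 × 0% = $0.00.
Line 4 (7473.18.75, Ravena, 1,045 kg, $256,234.00):
Base rate for 7473.18.75 is 5%.
Additional duty on 7473.18.75 from Ravena: +65.9%. Applied ad valorem rate: 5% + 65.9% = 70.9%.
Duty = $256,234.00 × 70.9% = $181,669.91.
Total = $176,729.25 + $12,754.20 + $0.00 + $181,669.91 = $371,153.36.

$371,153.36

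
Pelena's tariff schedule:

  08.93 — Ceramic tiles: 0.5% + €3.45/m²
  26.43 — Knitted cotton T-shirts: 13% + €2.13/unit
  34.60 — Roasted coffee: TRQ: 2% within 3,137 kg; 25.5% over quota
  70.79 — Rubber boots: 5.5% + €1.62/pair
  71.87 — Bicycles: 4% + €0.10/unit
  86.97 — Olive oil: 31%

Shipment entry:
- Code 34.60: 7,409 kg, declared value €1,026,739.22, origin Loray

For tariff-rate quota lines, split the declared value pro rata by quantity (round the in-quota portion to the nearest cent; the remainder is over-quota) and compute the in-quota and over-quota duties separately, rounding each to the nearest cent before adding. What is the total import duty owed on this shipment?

€159,658.02

Line 1 (34.60, Loray, 7,409 kg, €1,026,739.22):
Code 34.60 is under a tariff-rate quota (threshold 3,137 kg). In-quota: 3,137 kg at 2%; over-quota: 4,272 kg at 25.5%.
Pro-rata value split: in-quota = €1,026,739.22 × 3,137/7,409 = €434,725.46; over-quota = €1,026,739.22 − €434,725.46 = €592,013.76.
In-quota duty = €434,725.46 × 2% = €8,694.51. Over-quota duty = €592,013.76 × 25.5% = €150,963.51.
Line duty = €8,694.51 + €150,963.51 = €159,658.02.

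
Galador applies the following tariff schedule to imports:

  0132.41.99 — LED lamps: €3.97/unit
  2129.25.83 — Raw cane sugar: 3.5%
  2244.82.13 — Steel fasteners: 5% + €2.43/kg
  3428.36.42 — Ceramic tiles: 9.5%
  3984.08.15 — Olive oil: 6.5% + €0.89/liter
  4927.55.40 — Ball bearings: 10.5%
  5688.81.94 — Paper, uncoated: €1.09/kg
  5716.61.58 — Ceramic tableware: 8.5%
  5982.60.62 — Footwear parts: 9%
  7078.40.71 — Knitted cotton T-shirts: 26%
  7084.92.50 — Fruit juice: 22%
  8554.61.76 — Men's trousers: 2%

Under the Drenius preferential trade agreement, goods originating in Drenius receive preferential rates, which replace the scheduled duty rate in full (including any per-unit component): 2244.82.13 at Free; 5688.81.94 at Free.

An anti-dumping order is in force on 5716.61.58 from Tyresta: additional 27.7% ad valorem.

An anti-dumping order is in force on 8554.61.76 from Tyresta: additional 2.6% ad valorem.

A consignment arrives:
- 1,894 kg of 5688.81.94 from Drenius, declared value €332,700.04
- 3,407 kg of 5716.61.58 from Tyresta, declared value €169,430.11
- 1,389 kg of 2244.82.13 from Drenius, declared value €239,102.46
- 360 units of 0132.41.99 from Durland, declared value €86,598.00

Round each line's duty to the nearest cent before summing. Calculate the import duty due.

€62,762.90

Line 1 (5688.81.94, Drenius, 1,894 kg, €332,700.04):
Base rate for 5688.81.94 is €1.09/kg.
Origin Drenius qualifies under the Galador–Drenius agreement and 5688.81.94 is covered: preferential rate Free applies instead.
Duty = €332,700.04 × 0% = €0.00.
Line 2 (5716.61.58, Tyresta, 3,407 kg, €169,430.11):
Base rate for 5716.61.58 is 8.5%.
Additional duty on 5716.61.58 from Tyresta: +27.7%. Applied ad valorem rate: 8.5% + 27.7% = 36.2%.
Duty = €169,430.11 × 36.2% = €61,333.70.
Line 3 (2244.82.13, Drenius, 1,389 kg, €239,102.46):
Base rate for 2244.82.13 is 5% + €2.43/kg.
Origin Drenius qualifies under the Galador–Drenius agreement and 2244.82.13 is covered: preferential rate Free applies instead.
Duty = €239,102.46 × 0% = €0.00.
Line 4 (0132.41.99, Durland, 360 units, €86,598.00):
Base rate for 0132.41.99 is €3.97/unit.
Duty = 360 × €3.97 = €1,429.20.
Total = €0.00 + €61,333.70 + €0.00 + €1,429.20 = €62,762.90.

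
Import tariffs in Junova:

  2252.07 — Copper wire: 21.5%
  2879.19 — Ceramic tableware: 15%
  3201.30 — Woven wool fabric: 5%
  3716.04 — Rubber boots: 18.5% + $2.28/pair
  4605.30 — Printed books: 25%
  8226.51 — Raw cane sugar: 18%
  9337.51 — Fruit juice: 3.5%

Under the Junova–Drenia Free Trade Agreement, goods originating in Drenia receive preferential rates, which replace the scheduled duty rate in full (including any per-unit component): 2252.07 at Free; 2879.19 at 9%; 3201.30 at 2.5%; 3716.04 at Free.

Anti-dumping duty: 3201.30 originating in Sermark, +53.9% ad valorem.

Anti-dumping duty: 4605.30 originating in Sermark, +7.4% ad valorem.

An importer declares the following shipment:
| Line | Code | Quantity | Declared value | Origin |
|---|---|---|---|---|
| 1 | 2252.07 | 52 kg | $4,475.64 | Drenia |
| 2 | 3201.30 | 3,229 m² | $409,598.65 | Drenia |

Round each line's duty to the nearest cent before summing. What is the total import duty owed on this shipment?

Line 1 (2252.07, Drenia, 52 kg, $4,475.64):
Base rate for 2252.07 is 21.5%.
Origin Drenia qualifies under the Junova–Drenia agreement and 2252.07 is covered: preferential rate Free applies instead.
Duty = $4,475.64 × 0% = $0.00.
Line 2 (3201.30, Drenia, 3,229 m², $409,598.65):
Base rate for 3201.30 is 5%.
Origin Drenia qualifies under the Junova–Drenia agreement and 3201.30 is covered: preferential rate 2.5% applies instead.
The additional-duty order on 3201.30 targets Sermark, not Drenia; it does not apply.
Duty = $409,598.65 × 2.5% = $10,239.97.
Total = $0.00 + $10,239.97 = $10,239.97.

$10,239.97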